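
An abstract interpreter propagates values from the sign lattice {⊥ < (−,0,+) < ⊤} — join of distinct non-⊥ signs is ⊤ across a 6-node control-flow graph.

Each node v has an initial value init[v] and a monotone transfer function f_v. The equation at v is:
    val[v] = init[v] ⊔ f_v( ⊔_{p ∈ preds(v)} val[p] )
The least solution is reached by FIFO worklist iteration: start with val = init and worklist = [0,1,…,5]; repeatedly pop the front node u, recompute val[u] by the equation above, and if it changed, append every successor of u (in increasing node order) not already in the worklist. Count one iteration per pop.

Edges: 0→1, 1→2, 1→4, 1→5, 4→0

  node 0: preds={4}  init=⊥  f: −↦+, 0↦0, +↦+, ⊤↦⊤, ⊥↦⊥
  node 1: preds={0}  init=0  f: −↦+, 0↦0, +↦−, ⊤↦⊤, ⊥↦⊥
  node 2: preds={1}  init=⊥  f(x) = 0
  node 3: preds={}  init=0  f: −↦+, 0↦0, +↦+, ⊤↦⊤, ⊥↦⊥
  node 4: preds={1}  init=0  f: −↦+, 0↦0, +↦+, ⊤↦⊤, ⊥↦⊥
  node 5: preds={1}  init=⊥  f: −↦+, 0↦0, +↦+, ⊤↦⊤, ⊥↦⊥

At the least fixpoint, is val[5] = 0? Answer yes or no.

yes

Trace (6 dequeues):
  [1] u=0 | in 0 | out 0 | prev ⊥ | push {}
  [2] u=1 | in 0 | out 0 | ==
  [3] u=2 | in 0 | out 0 | prev ⊥ | push {}
  [4] u=3 | in ⊥ | out 0 | ==
  [5] u=4 | in 0 | out 0 | ==
  [6] u=5 | in 0 | out 0 | prev ⊥ | push {}

Converged values:
  [0] 0
  [1] 0
  [2] 0
  [3] 0
  [4] 0
  [5] 0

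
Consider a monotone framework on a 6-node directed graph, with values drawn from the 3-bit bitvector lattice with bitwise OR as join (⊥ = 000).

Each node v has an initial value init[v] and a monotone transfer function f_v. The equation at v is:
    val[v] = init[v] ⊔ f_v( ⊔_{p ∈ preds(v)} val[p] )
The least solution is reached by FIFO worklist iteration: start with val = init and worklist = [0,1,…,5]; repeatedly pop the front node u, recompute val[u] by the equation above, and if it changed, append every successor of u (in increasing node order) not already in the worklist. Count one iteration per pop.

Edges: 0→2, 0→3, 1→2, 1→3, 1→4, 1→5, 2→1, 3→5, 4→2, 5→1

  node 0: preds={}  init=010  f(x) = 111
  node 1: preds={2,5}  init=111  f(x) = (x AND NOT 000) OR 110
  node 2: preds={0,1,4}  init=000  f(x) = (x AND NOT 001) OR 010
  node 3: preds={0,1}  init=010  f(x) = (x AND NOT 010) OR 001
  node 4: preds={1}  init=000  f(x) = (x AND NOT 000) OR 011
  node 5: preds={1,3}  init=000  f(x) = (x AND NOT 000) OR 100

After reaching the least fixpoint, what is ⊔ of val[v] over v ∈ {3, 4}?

Trace (8 dequeues):
  [1] u=0 | in 000 | out 111 | prev 010 | push {}
  [2] u=1 | in 000 | out 111 | ==
  [3] u=2 | in 111 | out 110 | prev 000 | push {1}
  [4] u=3 | in 111 | out 111 | prev 010 | push {}
  [5] u=4 | in 111 | out 111 | prev 000 | push {2}
  [6] u=5 | in 111 | out 111 | prev 000 | push {}
  [7] u=1 | in 111 | out 111 | ==
  [8] u=2 | in 111 | out 110 | ==

Converged values:
  [0] 111
  [1] 111
  [2] 110
  [3] 111
  [4] 111
  [5] 111

111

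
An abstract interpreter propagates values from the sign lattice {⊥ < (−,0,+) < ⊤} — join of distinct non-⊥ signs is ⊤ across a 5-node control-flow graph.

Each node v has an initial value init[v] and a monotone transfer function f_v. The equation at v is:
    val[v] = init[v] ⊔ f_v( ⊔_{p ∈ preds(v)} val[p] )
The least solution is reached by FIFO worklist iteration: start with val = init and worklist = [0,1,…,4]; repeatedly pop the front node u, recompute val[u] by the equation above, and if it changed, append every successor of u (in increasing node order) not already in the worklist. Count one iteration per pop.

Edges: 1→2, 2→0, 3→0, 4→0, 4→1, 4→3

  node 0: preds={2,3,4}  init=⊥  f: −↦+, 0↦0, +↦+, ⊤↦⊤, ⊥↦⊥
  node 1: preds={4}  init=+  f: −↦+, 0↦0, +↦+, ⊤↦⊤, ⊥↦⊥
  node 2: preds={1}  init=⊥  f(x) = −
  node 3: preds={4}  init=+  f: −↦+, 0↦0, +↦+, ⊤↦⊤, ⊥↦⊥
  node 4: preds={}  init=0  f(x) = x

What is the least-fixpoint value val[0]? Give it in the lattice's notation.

Iteration log — 6 steps:
  step 1. node 0  ⊔preds=⊤  new=⊤  old=⊥  +wl: 
  step 2. node 1  ⊔preds=0  new=⊤  old=+  +wl: 
  step 3. node 2  ⊔preds=⊤  new=−  old=⊥  +wl: 0
  step 4. node 3  ⊔preds=0  new=⊤  old=+  +wl: 
  step 5. node 4  ⊔preds=⊥  new=0  stable
  step 6. node 0  ⊔preds=⊤  new=⊤  stable

Least fixpoint reached:
  node 0: ⊤
  node 1: ⊤
  node 2: −
  node 3: ⊤
  node 4: 0

⊤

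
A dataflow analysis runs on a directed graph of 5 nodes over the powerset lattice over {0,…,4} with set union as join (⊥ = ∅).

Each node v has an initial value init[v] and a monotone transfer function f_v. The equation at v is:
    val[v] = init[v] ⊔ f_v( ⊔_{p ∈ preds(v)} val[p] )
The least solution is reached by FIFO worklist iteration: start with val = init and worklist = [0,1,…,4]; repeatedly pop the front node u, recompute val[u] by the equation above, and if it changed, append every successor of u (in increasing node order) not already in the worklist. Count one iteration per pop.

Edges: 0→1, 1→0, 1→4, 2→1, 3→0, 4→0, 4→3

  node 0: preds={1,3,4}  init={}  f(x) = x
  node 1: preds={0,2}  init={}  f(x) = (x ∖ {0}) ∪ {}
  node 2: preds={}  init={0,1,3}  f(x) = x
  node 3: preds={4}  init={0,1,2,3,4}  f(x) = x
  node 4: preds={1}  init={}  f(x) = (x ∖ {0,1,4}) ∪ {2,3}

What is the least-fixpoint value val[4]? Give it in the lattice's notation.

{2,3}

Iteration log — 7 steps:
  step 1. node 0  ⊔preds={0,1,2,3,4}  new={0,1,2,3,4}  old={}  +wl: 
  step 2. node 1  ⊔preds={0,1,2,3,4}  new={1,2,3,4}  old={}  +wl: 0
  step 3. node 2  ⊔preds={}  new={0,1,3}  stable
  step 4. node 3  ⊔preds={}  new={0,1,2,3,4}  stable
  step 5. node 4  ⊔preds={1,2,3,4}  new={2,3}  old={}  +wl: 3
  step 6. node 0  ⊔preds={0,1,2,3,4}  new={0,1,2,3,4}  stable
  step 7. node 3  ⊔preds={2,3}  new={0,1,2,3,4}  stable

Least fixpoint reached:
  node 0: {0,1,2,3,4}
  node 1: {1,2,3,4}
  node 2: {0,1,3}
  node 3: {0,1,2,3,4}
  node 4: {2,3}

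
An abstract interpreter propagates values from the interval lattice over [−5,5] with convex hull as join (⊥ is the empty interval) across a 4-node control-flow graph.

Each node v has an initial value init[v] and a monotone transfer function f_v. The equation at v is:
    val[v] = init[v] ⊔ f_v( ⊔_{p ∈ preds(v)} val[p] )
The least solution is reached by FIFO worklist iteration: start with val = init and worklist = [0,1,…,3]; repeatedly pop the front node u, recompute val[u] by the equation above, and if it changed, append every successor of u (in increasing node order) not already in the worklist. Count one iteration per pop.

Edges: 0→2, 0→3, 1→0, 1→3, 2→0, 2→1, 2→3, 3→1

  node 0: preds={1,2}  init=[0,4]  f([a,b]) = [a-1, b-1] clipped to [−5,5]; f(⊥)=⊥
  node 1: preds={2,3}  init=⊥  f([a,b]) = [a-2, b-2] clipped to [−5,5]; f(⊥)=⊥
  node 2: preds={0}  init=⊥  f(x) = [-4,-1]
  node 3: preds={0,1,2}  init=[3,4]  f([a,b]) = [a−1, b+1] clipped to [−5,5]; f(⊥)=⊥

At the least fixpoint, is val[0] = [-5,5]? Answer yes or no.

Trace (9 dequeues):
  [1] u=0 | in ⊥ | out [0,4] | ==
  [2] u=1 | in [3,4] | out [1,2] | prev ⊥ | push {0}
  [3] u=2 | in [0,4] | out [-4,-1] | prev ⊥ | push {1}
  [4] u=3 | in [-4,4] | out [-5,5] | prev [3,4] | push {}
  [5] u=0 | in [-4,2] | out [-5,4] | prev [0,4] | push {2,3}
  [6] u=1 | in [-5,5] | out [-5,3] | prev [1,2] | push {0}
  [7] u=2 | in [-5,4] | out [-4,-1] | ==
  [8] u=3 | in [-5,4] | out [-5,5] | ==
  [9] u=0 | in [-5,3] | out [-5,4] | ==

Converged values:
  [0] [-5,4]
  [1] [-5,3]
  [2] [-4,-1]
  [3] [-5,5]

no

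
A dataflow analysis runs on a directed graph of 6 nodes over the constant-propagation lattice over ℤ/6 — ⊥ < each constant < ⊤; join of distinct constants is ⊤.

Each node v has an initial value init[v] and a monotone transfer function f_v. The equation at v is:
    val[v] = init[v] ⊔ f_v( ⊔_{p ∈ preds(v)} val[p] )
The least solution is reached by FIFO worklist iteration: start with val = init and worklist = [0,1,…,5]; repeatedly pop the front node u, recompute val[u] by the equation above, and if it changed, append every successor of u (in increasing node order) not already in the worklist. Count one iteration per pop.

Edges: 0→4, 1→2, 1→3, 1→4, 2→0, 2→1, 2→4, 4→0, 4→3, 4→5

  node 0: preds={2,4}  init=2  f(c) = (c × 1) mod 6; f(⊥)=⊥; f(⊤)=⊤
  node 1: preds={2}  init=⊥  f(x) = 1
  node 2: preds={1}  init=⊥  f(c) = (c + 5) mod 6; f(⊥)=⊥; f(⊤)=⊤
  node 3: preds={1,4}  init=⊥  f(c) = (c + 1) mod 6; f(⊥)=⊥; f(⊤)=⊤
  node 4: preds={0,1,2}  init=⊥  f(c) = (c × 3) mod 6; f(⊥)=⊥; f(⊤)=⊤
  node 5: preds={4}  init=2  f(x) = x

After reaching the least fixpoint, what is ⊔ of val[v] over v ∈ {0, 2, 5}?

Worklist (10 pops):
  #1 pop 0: in=⊥ → 2 (no change)
  #2 pop 1: in=⊥ → 1 (was ⊥); enqueue []
  #3 pop 2: in=1 → 0 (was ⊥); enqueue [0,1]
  #4 pop 3: in=1 → 2 (was ⊥); enqueue []
  #5 pop 4: in=⊤ → ⊤ (was ⊥); enqueue [3]
  #6 pop 5: in=⊤ → ⊤ (was 2); enqueue []
  #7 pop 0: in=⊤ → ⊤ (was 2); enqueue [4]
  #8 pop 1: in=0 → 1 (no change)
  #9 pop 3: in=⊤ → ⊤ (was 2); enqueue []
  #10 pop 4: in=⊤ → ⊤ (no change)

Fixpoint:
  val[0] = ⊤
  val[1] = 1
  val[2] = 0
  val[3] = ⊤
  val[4] = ⊤
  val[5] = ⊤

⊤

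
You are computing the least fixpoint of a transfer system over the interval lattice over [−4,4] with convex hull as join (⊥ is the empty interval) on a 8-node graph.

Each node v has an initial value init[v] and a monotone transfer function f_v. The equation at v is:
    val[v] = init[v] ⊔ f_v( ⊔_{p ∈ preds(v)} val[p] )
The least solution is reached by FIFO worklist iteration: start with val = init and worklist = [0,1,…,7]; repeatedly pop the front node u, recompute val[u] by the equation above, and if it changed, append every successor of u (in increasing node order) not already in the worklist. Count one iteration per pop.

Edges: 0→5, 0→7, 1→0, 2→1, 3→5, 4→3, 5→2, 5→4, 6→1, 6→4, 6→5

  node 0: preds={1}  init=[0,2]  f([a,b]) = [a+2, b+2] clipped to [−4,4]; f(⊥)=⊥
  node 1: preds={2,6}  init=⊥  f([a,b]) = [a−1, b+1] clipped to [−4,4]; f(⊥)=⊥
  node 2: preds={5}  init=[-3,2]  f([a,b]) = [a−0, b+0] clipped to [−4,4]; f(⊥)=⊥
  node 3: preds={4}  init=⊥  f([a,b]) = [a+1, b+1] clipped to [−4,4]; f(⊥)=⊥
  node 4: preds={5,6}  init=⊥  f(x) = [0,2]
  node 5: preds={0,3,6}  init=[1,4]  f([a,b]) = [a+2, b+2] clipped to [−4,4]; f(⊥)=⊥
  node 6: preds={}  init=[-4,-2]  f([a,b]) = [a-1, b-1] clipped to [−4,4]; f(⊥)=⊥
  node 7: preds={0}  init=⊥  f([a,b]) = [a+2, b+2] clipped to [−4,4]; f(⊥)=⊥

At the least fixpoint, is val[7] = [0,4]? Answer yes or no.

Worklist (16 pops):
  #1 pop 0: in=⊥ → [0,2] (no change)
  #2 pop 1: in=[-4,2] → [-4,3] (was ⊥); enqueue [0]
  #3 pop 2: in=[1,4] → [-3,4] (was [-3,2]); enqueue [1]
  #4 pop 3: in=⊥ → ⊥ (no change)
  #5 pop 4: in=[-4,4] → [0,2] (was ⊥); enqueue [3]
  #6 pop 5: in=[-4,2] → [-2,4] (was [1,4]); enqueue [2,4]
  #7 pop 6: in=⊥ → [-4,-2] (no change)
  #8 pop 7: in=[0,2] → [2,4] (was ⊥); enqueue []
  #9 pop 0: in=[-4,3] → [-2,4] (was [0,2]); enqueue [5,7]
  #10 pop 1: in=[-4,4] → [-4,4] (was [-4,3]); enqueue [0]
  #11 pop 3: in=[0,2] → [1,3] (was ⊥); enqueue []
  #12 pop 2: in=[-2,4] → [-3,4] (no change)
  #13 pop 4: in=[-4,4] → [0,2] (no change)
  #14 pop 5: in=[-4,4] → [-2,4] (no change)
  #15 pop 7: in=[-2,4] → [0,4] (was [2,4]); enqueue []
  #16 pop 0: in=[-4,4] → [-2,4] (no change)

Fixpoint:
  val[0] = [-2,4]
  val[1] = [-4,4]
  val[2] = [-3,4]
  val[3] = [1,3]
  val[4] = [0,2]
  val[5] = [-2,4]
  val[6] = [-4,-2]
  val[7] = [0,4]

yes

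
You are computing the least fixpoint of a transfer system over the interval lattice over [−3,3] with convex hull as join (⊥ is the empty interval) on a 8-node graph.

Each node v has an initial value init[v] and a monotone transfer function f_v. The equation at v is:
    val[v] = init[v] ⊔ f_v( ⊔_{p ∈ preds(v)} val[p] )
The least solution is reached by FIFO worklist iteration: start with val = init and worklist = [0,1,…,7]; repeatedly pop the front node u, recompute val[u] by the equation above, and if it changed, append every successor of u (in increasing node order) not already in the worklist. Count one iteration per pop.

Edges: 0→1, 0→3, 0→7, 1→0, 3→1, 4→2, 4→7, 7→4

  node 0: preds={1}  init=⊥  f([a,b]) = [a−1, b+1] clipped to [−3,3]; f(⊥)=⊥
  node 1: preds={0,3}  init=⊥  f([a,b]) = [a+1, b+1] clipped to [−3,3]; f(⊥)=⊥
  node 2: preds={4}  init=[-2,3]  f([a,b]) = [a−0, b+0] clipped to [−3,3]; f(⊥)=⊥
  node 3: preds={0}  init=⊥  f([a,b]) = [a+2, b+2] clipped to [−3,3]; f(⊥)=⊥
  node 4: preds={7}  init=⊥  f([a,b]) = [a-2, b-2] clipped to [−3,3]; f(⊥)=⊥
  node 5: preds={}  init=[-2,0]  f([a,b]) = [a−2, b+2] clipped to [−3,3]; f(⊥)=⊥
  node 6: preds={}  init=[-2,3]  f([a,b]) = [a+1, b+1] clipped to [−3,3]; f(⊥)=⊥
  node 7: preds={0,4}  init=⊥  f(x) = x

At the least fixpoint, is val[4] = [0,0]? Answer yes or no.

Trace (8 dequeues):
  [1] u=0 | in ⊥ | out ⊥ | ==
  [2] u=1 | in ⊥ | out ⊥ | ==
  [3] u=2 | in ⊥ | out [-2,3] | ==
  [4] u=3 | in ⊥ | out ⊥ | ==
  [5] u=4 | in ⊥ | out ⊥ | ==
  [6] u=5 | in ⊥ | out [-2,0] | ==
  [7] u=6 | in ⊥ | out [-2,3] | ==
  [8] u=7 | in ⊥ | out ⊥ | ==

Converged values:
  [0] ⊥
  [1] ⊥
  [2] [-2,3]
  [3] ⊥
  [4] ⊥
  [5] [-2,0]
  [6] [-2,3]
  [7] ⊥

no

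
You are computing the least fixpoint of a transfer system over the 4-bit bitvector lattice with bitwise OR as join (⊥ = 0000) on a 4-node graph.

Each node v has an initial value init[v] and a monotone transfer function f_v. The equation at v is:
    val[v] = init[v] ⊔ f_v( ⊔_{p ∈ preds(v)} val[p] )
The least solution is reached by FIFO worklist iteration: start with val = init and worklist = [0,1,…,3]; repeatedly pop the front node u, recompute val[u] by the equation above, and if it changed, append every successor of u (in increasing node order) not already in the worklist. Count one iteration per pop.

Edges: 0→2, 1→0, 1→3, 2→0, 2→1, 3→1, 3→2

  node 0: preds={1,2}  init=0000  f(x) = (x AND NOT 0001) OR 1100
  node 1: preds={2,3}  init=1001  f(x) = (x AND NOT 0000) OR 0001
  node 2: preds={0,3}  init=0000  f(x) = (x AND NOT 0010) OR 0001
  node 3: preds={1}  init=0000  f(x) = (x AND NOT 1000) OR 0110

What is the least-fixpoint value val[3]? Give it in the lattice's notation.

0111

Iteration log — 10 steps:
  step 1. node 0  ⊔preds=1001  new=1100  old=0000  +wl: 
  step 2. node 1  ⊔preds=0000  new=1001  stable
  step 3. node 2  ⊔preds=1100  new=1101  old=0000  +wl: 0,1
  step 4. node 3  ⊔preds=1001  new=0111  old=0000  +wl: 2
  step 5. node 0  ⊔preds=1101  new=1100  stable
  step 6. node 1  ⊔preds=1111  new=1111  old=1001  +wl: 0,3
  step 7. node 2  ⊔preds=1111  new=1101  stable
  step 8. node 0  ⊔preds=1111  new=1110  old=1100  +wl: 2
  step 9. node 3  ⊔preds=1111  new=0111  stable
  step 10. node 2  ⊔preds=1111  new=1101  stable

Least fixpoint reached:
  node 0: 1110
  node 1: 1111
  node 2: 1101
  node 3: 0111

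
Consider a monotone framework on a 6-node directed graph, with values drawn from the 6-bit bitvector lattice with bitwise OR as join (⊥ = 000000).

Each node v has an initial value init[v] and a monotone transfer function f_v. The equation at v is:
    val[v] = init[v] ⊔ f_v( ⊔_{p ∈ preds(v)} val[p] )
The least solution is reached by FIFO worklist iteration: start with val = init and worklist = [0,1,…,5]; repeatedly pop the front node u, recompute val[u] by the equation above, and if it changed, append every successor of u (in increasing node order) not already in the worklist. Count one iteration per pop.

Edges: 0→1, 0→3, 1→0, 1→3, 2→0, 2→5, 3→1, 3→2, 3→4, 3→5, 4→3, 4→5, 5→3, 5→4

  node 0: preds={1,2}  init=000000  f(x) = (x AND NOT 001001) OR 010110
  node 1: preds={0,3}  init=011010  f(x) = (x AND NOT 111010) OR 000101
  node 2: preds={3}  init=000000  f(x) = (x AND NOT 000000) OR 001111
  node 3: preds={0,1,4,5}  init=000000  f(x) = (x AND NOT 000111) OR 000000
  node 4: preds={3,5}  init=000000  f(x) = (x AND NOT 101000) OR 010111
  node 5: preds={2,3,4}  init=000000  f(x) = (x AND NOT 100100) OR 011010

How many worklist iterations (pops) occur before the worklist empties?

13

Iteration log — 13 steps:
  step 1. node 0  ⊔preds=011010  new=010110  old=000000  +wl: 
  step 2. node 1  ⊔preds=010110  new=011111  old=011010  +wl: 0
  step 3. node 2  ⊔preds=000000  new=001111  old=000000  +wl: 
  step 4. node 3  ⊔preds=011111  new=011000  old=000000  +wl: 1,2
  step 5. node 4  ⊔preds=011000  new=010111  old=000000  +wl: 3
  step 6. node 5  ⊔preds=011111  new=011011  old=000000  +wl: 4
  step 7. node 0  ⊔preds=011111  new=010110  stable
  step 8. node 1  ⊔preds=011110  new=011111  stable
  step 9. node 2  ⊔preds=011000  new=011111  old=001111  +wl: 0,5
  step 10. node 3  ⊔preds=011111  new=011000  stable
  step 11. node 4  ⊔preds=011011  new=010111  stable
  step 12. node 0  ⊔preds=011111  new=010110  stable
  step 13. node 5  ⊔preds=011111  new=011011  stable

Least fixpoint reached:
  node 0: 010110
  node 1: 011111
  node 2: 011111
  node 3: 011000
  node 4: 010111
  node 5: 011011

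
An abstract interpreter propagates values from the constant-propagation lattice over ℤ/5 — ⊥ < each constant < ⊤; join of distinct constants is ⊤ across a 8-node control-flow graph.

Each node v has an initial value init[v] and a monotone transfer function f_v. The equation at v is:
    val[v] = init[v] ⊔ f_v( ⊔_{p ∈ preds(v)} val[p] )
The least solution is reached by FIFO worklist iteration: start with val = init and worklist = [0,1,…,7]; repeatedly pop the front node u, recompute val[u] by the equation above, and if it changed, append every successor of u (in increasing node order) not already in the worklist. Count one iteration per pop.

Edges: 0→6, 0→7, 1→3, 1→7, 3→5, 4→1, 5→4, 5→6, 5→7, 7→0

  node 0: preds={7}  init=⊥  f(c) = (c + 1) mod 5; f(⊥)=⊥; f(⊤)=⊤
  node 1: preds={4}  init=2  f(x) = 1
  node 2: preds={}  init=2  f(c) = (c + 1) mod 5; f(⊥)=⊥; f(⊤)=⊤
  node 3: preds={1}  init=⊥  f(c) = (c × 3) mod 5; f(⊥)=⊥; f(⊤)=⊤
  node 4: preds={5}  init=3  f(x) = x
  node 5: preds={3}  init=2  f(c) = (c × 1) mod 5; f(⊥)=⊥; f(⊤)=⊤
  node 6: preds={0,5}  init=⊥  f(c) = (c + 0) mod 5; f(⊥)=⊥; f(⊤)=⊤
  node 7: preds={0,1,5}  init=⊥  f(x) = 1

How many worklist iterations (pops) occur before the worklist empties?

13

Iteration log — 13 steps:
  step 1. node 0  ⊔preds=⊥  new=⊥  stable
  step 2. node 1  ⊔preds=3  new=⊤  old=2  +wl: 
  step 3. node 2  ⊔preds=⊥  new=2  stable
  step 4. node 3  ⊔preds=⊤  new=⊤  old=⊥  +wl: 
  step 5. node 4  ⊔preds=2  new=⊤  old=3  +wl: 1
  step 6. node 5  ⊔preds=⊤  new=⊤  old=2  +wl: 4
  step 7. node 6  ⊔preds=⊤  new=⊤  old=⊥  +wl: 
  step 8. node 7  ⊔preds=⊤  new=1  old=⊥  +wl: 0
  step 9. node 1  ⊔preds=⊤  new=⊤  stable
  step 10. node 4  ⊔preds=⊤  new=⊤  stable
  step 11. node 0  ⊔preds=1  new=2  old=⊥  +wl: 6,7
  step 12. node 6  ⊔preds=⊤  new=⊤  stable
  step 13. node 7  ⊔preds=⊤  new=1  stable

Least fixpoint reached:
  node 0: 2
  node 1: ⊤
  node 2: 2
  node 3: ⊤
  node 4: ⊤
  node 5: ⊤
  node 6: ⊤
  node 7: 1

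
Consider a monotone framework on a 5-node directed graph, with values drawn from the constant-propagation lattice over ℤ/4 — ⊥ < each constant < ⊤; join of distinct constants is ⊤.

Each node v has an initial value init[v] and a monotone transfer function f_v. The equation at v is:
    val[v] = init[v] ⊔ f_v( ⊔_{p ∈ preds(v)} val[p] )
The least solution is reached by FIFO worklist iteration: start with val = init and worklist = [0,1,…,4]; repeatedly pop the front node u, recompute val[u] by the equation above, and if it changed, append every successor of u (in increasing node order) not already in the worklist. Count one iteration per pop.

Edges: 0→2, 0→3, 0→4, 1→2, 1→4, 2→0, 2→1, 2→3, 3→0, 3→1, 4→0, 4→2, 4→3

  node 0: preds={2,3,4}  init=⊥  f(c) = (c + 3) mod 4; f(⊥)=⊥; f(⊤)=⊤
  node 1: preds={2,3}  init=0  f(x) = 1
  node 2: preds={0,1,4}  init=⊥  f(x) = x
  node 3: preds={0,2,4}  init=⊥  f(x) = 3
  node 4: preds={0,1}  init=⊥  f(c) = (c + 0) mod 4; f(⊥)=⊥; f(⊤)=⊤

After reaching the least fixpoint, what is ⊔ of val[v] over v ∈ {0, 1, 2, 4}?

Iteration log — 10 steps:
  step 1. node 0  ⊔preds=⊥  new=⊥  stable
  step 2. node 1  ⊔preds=⊥  new=⊤  old=0  +wl: 
  step 3. node 2  ⊔preds=⊤  new=⊤  old=⊥  +wl: 0,1
  step 4. node 3  ⊔preds=⊤  new=3  old=⊥  +wl: 
  step 5. node 4  ⊔preds=⊤  new=⊤  old=⊥  +wl: 2,3
  step 6. node 0  ⊔preds=⊤  new=⊤  old=⊥  +wl: 4
  step 7. node 1  ⊔preds=⊤  new=⊤  stable
  step 8. node 2  ⊔preds=⊤  new=⊤  stable
  step 9. node 3  ⊔preds=⊤  new=3  stable
  step 10. node 4  ⊔preds=⊤  new=⊤  stable

Least fixpoint reached:
  node 0: ⊤
  node 1: ⊤
  node 2: ⊤
  node 3: 3
  node 4: ⊤

⊤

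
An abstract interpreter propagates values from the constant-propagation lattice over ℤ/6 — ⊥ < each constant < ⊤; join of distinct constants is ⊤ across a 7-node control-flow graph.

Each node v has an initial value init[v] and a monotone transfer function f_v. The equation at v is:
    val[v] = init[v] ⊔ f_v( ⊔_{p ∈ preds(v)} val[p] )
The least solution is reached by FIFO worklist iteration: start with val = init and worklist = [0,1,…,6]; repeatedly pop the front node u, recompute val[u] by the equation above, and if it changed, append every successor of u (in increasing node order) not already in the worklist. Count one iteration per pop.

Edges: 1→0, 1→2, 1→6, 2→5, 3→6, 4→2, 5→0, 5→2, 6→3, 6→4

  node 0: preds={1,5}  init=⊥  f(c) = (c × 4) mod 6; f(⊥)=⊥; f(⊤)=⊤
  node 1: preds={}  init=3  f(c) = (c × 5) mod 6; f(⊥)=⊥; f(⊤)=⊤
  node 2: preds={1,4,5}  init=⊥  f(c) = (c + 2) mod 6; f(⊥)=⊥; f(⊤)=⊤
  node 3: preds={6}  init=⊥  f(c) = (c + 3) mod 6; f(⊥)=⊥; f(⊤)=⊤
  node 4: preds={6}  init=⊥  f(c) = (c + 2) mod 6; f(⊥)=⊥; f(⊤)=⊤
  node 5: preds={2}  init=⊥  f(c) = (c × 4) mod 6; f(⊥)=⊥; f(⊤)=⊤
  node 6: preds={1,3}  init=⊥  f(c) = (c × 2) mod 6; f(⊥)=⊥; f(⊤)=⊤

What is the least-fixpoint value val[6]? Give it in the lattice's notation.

Worklist (15 pops):
  #1 pop 0: in=3 → 0 (was ⊥); enqueue []
  #2 pop 1: in=⊥ → 3 (no change)
  #3 pop 2: in=3 → 5 (was ⊥); enqueue []
  #4 pop 3: in=⊥ → ⊥ (no change)
  #5 pop 4: in=⊥ → ⊥ (no change)
  #6 pop 5: in=5 → 2 (was ⊥); enqueue [0,2]
  #7 pop 6: in=3 → 0 (was ⊥); enqueue [3,4]
  #8 pop 0: in=⊤ → ⊤ (was 0); enqueue []
  #9 pop 2: in=⊤ → ⊤ (was 5); enqueue [5]
  #10 pop 3: in=0 → 3 (was ⊥); enqueue [6]
  #11 pop 4: in=0 → 2 (was ⊥); enqueue [2]
  #12 pop 5: in=⊤ → ⊤ (was 2); enqueue [0]
  #13 pop 6: in=3 → 0 (no change)
  #14 pop 2: in=⊤ → ⊤ (no change)
  #15 pop 0: in=⊤ → ⊤ (no change)

Fixpoint:
  val[0] = ⊤
  val[1] = 3
  val[2] = ⊤
  val[3] = 3
  val[4] = 2
  val[5] = ⊤
  val[6] = 0

0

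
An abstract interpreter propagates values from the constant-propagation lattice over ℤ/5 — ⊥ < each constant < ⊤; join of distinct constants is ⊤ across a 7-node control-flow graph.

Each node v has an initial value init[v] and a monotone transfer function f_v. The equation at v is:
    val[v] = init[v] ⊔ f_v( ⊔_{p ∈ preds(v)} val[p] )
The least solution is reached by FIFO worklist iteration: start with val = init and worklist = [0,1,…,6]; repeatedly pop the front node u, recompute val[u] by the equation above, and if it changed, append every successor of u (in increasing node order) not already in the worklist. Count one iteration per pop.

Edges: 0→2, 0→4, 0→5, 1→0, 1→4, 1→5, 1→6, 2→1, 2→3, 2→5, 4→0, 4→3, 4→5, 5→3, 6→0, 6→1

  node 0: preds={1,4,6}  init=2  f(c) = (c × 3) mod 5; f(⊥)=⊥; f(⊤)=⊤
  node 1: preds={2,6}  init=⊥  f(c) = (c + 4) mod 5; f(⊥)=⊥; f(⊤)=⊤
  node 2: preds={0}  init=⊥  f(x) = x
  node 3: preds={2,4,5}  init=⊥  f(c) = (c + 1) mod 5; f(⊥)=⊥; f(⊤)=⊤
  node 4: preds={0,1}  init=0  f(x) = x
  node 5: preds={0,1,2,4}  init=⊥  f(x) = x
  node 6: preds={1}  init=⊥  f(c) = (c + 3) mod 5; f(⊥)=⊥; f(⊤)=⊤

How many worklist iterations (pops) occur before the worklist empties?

15

Trace (15 dequeues):
  [1] u=0 | in 0 | out ⊤ | prev 2 | push {}
  [2] u=1 | in ⊥ | out ⊥ | ==
  [3] u=2 | in ⊤ | out ⊤ | prev ⊥ | push {1}
  [4] u=3 | in ⊤ | out ⊤ | prev ⊥ | push {}
  [5] u=4 | in ⊤ | out ⊤ | prev 0 | push {0,3}
  [6] u=5 | in ⊤ | out ⊤ | prev ⊥ | push {}
  [7] u=6 | in ⊥ | out ⊥ | ==
  [8] u=1 | in ⊤ | out ⊤ | prev ⊥ | push {4,5,6}
  [9] u=0 | in ⊤ | out ⊤ | ==
  [10] u=3 | in ⊤ | out ⊤ | ==
  [11] u=4 | in ⊤ | out ⊤ | ==
  [12] u=5 | in ⊤ | out ⊤ | ==
  [13] u=6 | in ⊤ | out ⊤ | prev ⊥ | push {0,1}
  [14] u=0 | in ⊤ | out ⊤ | ==
  [15] u=1 | in ⊤ | out ⊤ | ==

Converged values:
  [0] ⊤
  [1] ⊤
  [2] ⊤
  [3] ⊤
  [4] ⊤
  [5] ⊤
  [6] ⊤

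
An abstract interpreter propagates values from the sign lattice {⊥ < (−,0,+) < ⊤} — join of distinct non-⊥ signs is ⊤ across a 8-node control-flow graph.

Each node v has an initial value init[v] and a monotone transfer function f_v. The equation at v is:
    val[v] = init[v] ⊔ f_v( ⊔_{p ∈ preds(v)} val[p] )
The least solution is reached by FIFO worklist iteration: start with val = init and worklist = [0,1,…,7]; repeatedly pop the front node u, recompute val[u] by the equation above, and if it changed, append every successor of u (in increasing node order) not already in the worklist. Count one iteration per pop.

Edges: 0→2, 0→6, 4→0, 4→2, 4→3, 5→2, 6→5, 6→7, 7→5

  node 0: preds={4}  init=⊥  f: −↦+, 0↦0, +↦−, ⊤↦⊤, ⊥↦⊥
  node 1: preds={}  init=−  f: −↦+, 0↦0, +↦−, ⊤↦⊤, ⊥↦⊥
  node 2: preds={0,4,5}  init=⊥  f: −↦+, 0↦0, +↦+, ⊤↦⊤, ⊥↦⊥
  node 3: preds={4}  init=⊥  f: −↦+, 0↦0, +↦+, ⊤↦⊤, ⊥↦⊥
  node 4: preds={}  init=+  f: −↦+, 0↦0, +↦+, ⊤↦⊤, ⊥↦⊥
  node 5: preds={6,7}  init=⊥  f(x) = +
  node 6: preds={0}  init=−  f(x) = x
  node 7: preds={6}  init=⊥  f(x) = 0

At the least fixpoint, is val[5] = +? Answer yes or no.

Iteration log — 10 steps:
  step 1. node 0  ⊔preds=+  new=−  old=⊥  +wl: 
  step 2. node 1  ⊔preds=⊥  new=−  stable
  step 3. node 2  ⊔preds=⊤  new=⊤  old=⊥  +wl: 
  step 4. node 3  ⊔preds=+  new=+  old=⊥  +wl: 
  step 5. node 4  ⊔preds=⊥  new=+  stable
  step 6. node 5  ⊔preds=−  new=+  old=⊥  +wl: 2
  step 7. node 6  ⊔preds=−  new=−  stable
  step 8. node 7  ⊔preds=−  new=0  old=⊥  +wl: 5
  step 9. node 2  ⊔preds=⊤  new=⊤  stable
  step 10. node 5  ⊔preds=⊤  new=+  stable

Least fixpoint reached:
  node 0: −
  node 1: −
  node 2: ⊤
  node 3: +
  node 4: +
  node 5: +
  node 6: −
  node 7: 0

yes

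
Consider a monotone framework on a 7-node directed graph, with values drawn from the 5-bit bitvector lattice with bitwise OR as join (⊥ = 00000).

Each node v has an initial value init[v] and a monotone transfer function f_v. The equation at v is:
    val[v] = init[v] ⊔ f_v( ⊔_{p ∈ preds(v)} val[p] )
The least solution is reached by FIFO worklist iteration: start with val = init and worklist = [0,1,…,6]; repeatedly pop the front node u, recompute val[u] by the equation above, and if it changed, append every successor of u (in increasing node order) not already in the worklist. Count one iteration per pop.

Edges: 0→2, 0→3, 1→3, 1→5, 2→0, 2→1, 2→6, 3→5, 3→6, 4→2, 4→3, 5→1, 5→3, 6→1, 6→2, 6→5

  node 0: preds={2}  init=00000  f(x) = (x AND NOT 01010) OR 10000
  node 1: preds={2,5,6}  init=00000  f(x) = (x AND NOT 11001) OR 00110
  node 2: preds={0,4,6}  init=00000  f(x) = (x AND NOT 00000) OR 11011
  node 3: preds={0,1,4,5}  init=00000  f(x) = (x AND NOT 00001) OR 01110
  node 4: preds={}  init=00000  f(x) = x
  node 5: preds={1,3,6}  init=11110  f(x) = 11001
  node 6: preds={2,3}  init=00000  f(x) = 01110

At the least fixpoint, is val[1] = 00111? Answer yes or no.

no

Worklist (17 pops):
  #1 pop 0: in=00000 → 10000 (was 00000); enqueue []
  #2 pop 1: in=11110 → 00110 (was 00000); enqueue []
  #3 pop 2: in=10000 → 11011 (was 00000); enqueue [0,1]
  #4 pop 3: in=11110 → 11110 (was 00000); enqueue []
  #5 pop 4: in=00000 → 00000 (no change)
  #6 pop 5: in=11110 → 11111 (was 11110); enqueue [3]
  #7 pop 6: in=11111 → 01110 (was 00000); enqueue [2,5]
  #8 pop 0: in=11011 → 10001 (was 10000); enqueue []
  #9 pop 1: in=11111 → 00110 (no change)
  #10 pop 3: in=11111 → 11110 (no change)
  #11 pop 2: in=11111 → 11111 (was 11011); enqueue [0,1,6]
  #12 pop 5: in=11110 → 11111 (no change)
  #13 pop 0: in=11111 → 10101 (was 10001); enqueue [2,3]
  #14 pop 1: in=11111 → 00110 (no change)
  #15 pop 6: in=11111 → 01110 (no change)
  #16 pop 2: in=11111 → 11111 (no change)
  #17 pop 3: in=11111 → 11110 (no change)

Fixpoint:
  val[0] = 10101
  val[1] = 00110
  val[2] = 11111
  val[3] = 11110
  val[4] = 00000
  val[5] = 11111
  val[6] = 01110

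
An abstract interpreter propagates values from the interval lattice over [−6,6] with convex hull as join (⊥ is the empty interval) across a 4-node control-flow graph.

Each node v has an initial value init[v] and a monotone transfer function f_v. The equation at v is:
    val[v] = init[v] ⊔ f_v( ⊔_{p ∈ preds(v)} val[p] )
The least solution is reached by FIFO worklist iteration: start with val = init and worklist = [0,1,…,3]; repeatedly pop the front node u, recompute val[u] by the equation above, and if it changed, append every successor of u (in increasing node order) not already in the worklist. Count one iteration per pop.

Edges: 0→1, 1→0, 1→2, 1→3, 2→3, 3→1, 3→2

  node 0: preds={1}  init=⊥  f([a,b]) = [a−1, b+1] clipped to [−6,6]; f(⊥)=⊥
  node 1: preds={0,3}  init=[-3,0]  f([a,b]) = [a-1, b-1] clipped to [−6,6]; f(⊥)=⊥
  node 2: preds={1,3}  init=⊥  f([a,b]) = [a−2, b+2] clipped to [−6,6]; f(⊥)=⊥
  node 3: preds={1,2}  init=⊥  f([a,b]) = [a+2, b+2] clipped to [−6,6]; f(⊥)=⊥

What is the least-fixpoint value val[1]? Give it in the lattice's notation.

Worklist (14 pops):
  #1 pop 0: in=[-3,0] → [-4,1] (was ⊥); enqueue []
  #2 pop 1: in=[-4,1] → [-5,0] (was [-3,0]); enqueue [0]
  #3 pop 2: in=[-5,0] → [-6,2] (was ⊥); enqueue []
  #4 pop 3: in=[-6,2] → [-4,4] (was ⊥); enqueue [1,2]
  #5 pop 0: in=[-5,0] → [-6,1] (was [-4,1]); enqueue []
  #6 pop 1: in=[-6,4] → [-6,3] (was [-5,0]); enqueue [0,3]
  #7 pop 2: in=[-6,4] → [-6,6] (was [-6,2]); enqueue []
  #8 pop 0: in=[-6,3] → [-6,4] (was [-6,1]); enqueue [1]
  #9 pop 3: in=[-6,6] → [-4,6] (was [-4,4]); enqueue [2]
  #10 pop 1: in=[-6,6] → [-6,5] (was [-6,3]); enqueue [0,3]
  #11 pop 2: in=[-6,6] → [-6,6] (no change)
  #12 pop 0: in=[-6,5] → [-6,6] (was [-6,4]); enqueue [1]
  #13 pop 3: in=[-6,6] → [-4,6] (no change)
  #14 pop 1: in=[-6,6] → [-6,5] (no change)

Fixpoint:
  val[0] = [-6,6]
  val[1] = [-6,5]
  val[2] = [-6,6]
  val[3] = [-4,6]

[-6,5]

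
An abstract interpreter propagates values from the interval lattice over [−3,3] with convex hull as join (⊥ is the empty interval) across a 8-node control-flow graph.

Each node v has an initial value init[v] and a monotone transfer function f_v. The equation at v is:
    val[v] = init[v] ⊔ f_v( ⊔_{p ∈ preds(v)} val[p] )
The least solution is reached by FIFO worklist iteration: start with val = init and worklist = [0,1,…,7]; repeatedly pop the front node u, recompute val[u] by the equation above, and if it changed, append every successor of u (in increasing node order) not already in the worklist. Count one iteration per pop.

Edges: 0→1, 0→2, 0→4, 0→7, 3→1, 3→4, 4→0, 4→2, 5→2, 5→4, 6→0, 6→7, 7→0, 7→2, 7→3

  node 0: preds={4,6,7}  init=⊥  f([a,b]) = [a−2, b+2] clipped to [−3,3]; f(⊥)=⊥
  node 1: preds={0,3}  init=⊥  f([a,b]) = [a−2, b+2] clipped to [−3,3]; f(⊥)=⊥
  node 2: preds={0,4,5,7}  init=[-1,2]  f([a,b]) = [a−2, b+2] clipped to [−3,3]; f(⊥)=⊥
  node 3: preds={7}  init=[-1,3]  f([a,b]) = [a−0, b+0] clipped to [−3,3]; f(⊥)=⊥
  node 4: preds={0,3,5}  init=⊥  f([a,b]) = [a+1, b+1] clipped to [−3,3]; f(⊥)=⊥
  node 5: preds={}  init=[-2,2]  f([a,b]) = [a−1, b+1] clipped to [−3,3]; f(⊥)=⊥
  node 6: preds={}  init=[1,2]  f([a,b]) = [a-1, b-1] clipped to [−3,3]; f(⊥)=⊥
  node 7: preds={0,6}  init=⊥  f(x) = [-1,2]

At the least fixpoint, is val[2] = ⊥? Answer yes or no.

no

Worklist (16 pops):
  #1 pop 0: in=[1,2] → [-1,3] (was ⊥); enqueue []
  #2 pop 1: in=[-1,3] → [-3,3] (was ⊥); enqueue []
  #3 pop 2: in=[-2,3] → [-3,3] (was [-1,2]); enqueue []
  #4 pop 3: in=⊥ → [-1,3] (no change)
  #5 pop 4: in=[-2,3] → [-1,3] (was ⊥); enqueue [0,2]
  #6 pop 5: in=⊥ → [-2,2] (no change)
  #7 pop 6: in=⊥ → [1,2] (no change)
  #8 pop 7: in=[-1,3] → [-1,2] (was ⊥); enqueue [3]
  #9 pop 0: in=[-1,3] → [-3,3] (was [-1,3]); enqueue [1,4,7]
  #10 pop 2: in=[-3,3] → [-3,3] (no change)
  #11 pop 3: in=[-1,2] → [-1,3] (no change)
  #12 pop 1: in=[-3,3] → [-3,3] (no change)
  #13 pop 4: in=[-3,3] → [-2,3] (was [-1,3]); enqueue [0,2]
  #14 pop 7: in=[-3,3] → [-1,2] (no change)
  #15 pop 0: in=[-2,3] → [-3,3] (no change)
  #16 pop 2: in=[-3,3] → [-3,3] (no change)

Fixpoint:
  val[0] = [-3,3]
  val[1] = [-3,3]
  val[2] = [-3,3]
  val[3] = [-1,3]
  val[4] = [-2,3]
  val[5] = [-2,2]
  val[6] = [1,2]
  val[7] = [-1,2]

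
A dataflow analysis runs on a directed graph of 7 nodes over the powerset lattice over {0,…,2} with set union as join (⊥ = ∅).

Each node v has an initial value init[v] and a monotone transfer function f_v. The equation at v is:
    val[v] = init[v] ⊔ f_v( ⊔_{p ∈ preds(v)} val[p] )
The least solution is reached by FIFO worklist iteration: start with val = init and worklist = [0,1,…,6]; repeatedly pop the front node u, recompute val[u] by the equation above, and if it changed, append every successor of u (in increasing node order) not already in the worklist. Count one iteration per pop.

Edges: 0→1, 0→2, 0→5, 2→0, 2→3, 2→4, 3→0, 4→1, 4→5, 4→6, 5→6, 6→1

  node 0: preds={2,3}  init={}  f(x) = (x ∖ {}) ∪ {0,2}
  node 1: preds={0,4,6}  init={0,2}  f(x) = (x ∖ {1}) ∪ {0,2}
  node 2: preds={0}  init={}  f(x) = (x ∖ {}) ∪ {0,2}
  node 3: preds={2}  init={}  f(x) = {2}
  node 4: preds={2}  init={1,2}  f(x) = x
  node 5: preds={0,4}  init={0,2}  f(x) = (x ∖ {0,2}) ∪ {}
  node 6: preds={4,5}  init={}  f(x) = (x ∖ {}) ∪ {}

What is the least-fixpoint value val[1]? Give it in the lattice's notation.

{0,2}

Trace (9 dequeues):
  [1] u=0 | in {} | out {0,2} | prev {} | push {}
  [2] u=1 | in {0,1,2} | out {0,2} | ==
  [3] u=2 | in {0,2} | out {0,2} | prev {} | push {0}
  [4] u=3 | in {0,2} | out {2} | prev {} | push {}
  [5] u=4 | in {0,2} | out {0,1,2} | prev {1,2} | push {1}
  [6] u=5 | in {0,1,2} | out {0,1,2} | prev {0,2} | push {}
  [7] u=6 | in {0,1,2} | out {0,1,2} | prev {} | push {}
  [8] u=0 | in {0,2} | out {0,2} | ==
  [9] u=1 | in {0,1,2} | out {0,2} | ==

Converged values:
  [0] {0,2}
  [1] {0,2}
  [2] {0,2}
  [3] {2}
  [4] {0,1,2}
  [5] {0,1,2}
  [6] {0,1,2}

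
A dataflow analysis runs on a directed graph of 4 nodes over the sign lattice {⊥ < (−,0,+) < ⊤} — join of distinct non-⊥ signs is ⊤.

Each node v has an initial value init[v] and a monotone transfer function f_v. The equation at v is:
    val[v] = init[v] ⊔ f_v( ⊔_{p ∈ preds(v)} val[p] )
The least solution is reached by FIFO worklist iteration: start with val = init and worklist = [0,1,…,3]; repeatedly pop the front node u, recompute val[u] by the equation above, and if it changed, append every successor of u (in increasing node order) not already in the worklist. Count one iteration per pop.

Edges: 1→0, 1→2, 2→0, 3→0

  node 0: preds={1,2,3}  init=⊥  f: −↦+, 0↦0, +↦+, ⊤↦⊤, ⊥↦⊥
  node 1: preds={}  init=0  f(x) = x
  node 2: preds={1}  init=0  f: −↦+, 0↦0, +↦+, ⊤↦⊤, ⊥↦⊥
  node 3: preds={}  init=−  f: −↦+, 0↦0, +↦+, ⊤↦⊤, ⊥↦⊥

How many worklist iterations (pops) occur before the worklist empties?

Iteration log — 4 steps:
  step 1. node 0  ⊔preds=⊤  new=⊤  old=⊥  +wl: 
  step 2. node 1  ⊔preds=⊥  new=0  stable
  step 3. node 2  ⊔preds=0  new=0  stable
  step 4. node 3  ⊔preds=⊥  new=−  stable

Least fixpoint reached:
  node 0: ⊤
  node 1: 0
  node 2: 0
  node 3: −

4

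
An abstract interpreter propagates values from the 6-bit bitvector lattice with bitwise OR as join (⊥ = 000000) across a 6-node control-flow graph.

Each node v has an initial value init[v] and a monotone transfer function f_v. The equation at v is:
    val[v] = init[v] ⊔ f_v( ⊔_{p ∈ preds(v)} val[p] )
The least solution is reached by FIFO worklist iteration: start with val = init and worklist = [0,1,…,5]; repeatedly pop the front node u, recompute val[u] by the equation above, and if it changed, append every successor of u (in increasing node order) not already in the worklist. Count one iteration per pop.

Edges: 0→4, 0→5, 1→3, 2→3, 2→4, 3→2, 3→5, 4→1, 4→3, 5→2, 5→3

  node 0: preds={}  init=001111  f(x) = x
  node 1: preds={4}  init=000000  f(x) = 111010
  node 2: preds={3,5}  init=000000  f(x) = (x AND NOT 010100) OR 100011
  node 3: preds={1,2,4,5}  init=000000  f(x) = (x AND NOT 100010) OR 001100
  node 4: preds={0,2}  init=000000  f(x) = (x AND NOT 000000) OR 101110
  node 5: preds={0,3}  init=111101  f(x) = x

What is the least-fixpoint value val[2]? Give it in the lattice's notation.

101011

Trace (9 dequeues):
  [1] u=0 | in 000000 | out 001111 | ==
  [2] u=1 | in 000000 | out 111010 | prev 000000 | push {}
  [3] u=2 | in 111101 | out 101011 | prev 000000 | push {}
  [4] u=3 | in 111111 | out 011101 | prev 000000 | push {2}
  [5] u=4 | in 101111 | out 101111 | prev 000000 | push {1,3}
  [6] u=5 | in 011111 | out 111111 | prev 111101 | push {}
  [7] u=2 | in 111111 | out 101011 | ==
  [8] u=1 | in 101111 | out 111010 | ==
  [9] u=3 | in 111111 | out 011101 | ==

Converged values:
  [0] 001111
  [1] 111010
  [2] 101011
  [3] 011101
  [4] 101111
  [5] 111111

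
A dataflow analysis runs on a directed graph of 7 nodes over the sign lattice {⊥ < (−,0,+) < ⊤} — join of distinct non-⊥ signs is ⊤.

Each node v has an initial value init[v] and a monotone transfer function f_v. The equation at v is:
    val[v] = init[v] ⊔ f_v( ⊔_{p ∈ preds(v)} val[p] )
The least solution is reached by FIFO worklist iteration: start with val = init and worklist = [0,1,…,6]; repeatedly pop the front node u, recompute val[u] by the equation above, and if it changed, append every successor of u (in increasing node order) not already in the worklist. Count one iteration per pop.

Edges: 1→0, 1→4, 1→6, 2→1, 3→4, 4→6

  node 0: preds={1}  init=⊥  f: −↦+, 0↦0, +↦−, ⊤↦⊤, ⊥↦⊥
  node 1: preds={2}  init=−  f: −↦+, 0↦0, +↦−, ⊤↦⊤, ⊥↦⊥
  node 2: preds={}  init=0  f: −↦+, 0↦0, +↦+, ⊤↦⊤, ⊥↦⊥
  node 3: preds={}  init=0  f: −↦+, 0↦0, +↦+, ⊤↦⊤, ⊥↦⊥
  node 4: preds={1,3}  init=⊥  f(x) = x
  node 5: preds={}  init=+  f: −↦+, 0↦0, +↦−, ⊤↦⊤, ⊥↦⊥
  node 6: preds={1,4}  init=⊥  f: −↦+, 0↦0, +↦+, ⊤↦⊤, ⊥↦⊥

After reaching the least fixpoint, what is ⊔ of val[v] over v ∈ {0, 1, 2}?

⊤

Trace (8 dequeues):
  [1] u=0 | in − | out + | prev ⊥ | push {}
  [2] u=1 | in 0 | out ⊤ | prev − | push {0}
  [3] u=2 | in ⊥ | out 0 | ==
  [4] u=3 | in ⊥ | out 0 | ==
  [5] u=4 | in ⊤ | out ⊤ | prev ⊥ | push {}
  [6] u=5 | in ⊥ | out + | ==
  [7] u=6 | in ⊤ | out ⊤ | prev ⊥ | push {}
  [8] u=0 | in ⊤ | out ⊤ | prev + | push {}

Converged values:
  [0] ⊤
  [1] ⊤
  [2] 0
  [3] 0
  [4] ⊤
  [5] +
  [6] ⊤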